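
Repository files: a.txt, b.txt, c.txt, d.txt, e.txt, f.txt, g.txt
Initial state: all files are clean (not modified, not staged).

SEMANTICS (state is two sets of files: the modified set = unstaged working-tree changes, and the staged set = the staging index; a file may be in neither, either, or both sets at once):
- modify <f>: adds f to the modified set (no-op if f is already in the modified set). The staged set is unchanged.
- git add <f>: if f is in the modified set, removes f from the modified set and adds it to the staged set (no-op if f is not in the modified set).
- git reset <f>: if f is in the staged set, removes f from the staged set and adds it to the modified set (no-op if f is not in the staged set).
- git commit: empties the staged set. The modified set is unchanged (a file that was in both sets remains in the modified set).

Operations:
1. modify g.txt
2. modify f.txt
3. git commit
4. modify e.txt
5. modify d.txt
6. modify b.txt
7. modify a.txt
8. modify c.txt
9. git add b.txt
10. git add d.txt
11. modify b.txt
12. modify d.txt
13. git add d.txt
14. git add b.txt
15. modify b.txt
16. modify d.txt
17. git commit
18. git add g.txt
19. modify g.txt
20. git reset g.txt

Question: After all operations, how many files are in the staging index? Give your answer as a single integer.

Answer: 0

Derivation:
After op 1 (modify g.txt): modified={g.txt} staged={none}
After op 2 (modify f.txt): modified={f.txt, g.txt} staged={none}
After op 3 (git commit): modified={f.txt, g.txt} staged={none}
After op 4 (modify e.txt): modified={e.txt, f.txt, g.txt} staged={none}
After op 5 (modify d.txt): modified={d.txt, e.txt, f.txt, g.txt} staged={none}
After op 6 (modify b.txt): modified={b.txt, d.txt, e.txt, f.txt, g.txt} staged={none}
After op 7 (modify a.txt): modified={a.txt, b.txt, d.txt, e.txt, f.txt, g.txt} staged={none}
After op 8 (modify c.txt): modified={a.txt, b.txt, c.txt, d.txt, e.txt, f.txt, g.txt} staged={none}
After op 9 (git add b.txt): modified={a.txt, c.txt, d.txt, e.txt, f.txt, g.txt} staged={b.txt}
After op 10 (git add d.txt): modified={a.txt, c.txt, e.txt, f.txt, g.txt} staged={b.txt, d.txt}
After op 11 (modify b.txt): modified={a.txt, b.txt, c.txt, e.txt, f.txt, g.txt} staged={b.txt, d.txt}
After op 12 (modify d.txt): modified={a.txt, b.txt, c.txt, d.txt, e.txt, f.txt, g.txt} staged={b.txt, d.txt}
After op 13 (git add d.txt): modified={a.txt, b.txt, c.txt, e.txt, f.txt, g.txt} staged={b.txt, d.txt}
After op 14 (git add b.txt): modified={a.txt, c.txt, e.txt, f.txt, g.txt} staged={b.txt, d.txt}
After op 15 (modify b.txt): modified={a.txt, b.txt, c.txt, e.txt, f.txt, g.txt} staged={b.txt, d.txt}
After op 16 (modify d.txt): modified={a.txt, b.txt, c.txt, d.txt, e.txt, f.txt, g.txt} staged={b.txt, d.txt}
After op 17 (git commit): modified={a.txt, b.txt, c.txt, d.txt, e.txt, f.txt, g.txt} staged={none}
After op 18 (git add g.txt): modified={a.txt, b.txt, c.txt, d.txt, e.txt, f.txt} staged={g.txt}
After op 19 (modify g.txt): modified={a.txt, b.txt, c.txt, d.txt, e.txt, f.txt, g.txt} staged={g.txt}
After op 20 (git reset g.txt): modified={a.txt, b.txt, c.txt, d.txt, e.txt, f.txt, g.txt} staged={none}
Final staged set: {none} -> count=0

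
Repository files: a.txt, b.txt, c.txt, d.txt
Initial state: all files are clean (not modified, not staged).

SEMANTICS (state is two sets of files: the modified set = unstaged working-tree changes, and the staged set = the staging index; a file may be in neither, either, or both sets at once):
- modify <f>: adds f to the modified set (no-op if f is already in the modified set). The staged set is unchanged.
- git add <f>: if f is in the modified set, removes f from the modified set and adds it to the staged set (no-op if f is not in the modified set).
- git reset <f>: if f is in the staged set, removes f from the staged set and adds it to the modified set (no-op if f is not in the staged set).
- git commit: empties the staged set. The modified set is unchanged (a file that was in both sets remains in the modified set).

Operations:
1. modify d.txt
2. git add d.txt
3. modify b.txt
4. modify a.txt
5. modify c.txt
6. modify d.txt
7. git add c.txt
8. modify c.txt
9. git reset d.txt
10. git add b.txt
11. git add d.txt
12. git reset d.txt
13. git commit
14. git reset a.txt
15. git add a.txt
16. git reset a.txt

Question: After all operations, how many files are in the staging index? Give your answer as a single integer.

Answer: 0

Derivation:
After op 1 (modify d.txt): modified={d.txt} staged={none}
After op 2 (git add d.txt): modified={none} staged={d.txt}
After op 3 (modify b.txt): modified={b.txt} staged={d.txt}
After op 4 (modify a.txt): modified={a.txt, b.txt} staged={d.txt}
After op 5 (modify c.txt): modified={a.txt, b.txt, c.txt} staged={d.txt}
After op 6 (modify d.txt): modified={a.txt, b.txt, c.txt, d.txt} staged={d.txt}
After op 7 (git add c.txt): modified={a.txt, b.txt, d.txt} staged={c.txt, d.txt}
After op 8 (modify c.txt): modified={a.txt, b.txt, c.txt, d.txt} staged={c.txt, d.txt}
After op 9 (git reset d.txt): modified={a.txt, b.txt, c.txt, d.txt} staged={c.txt}
After op 10 (git add b.txt): modified={a.txt, c.txt, d.txt} staged={b.txt, c.txt}
After op 11 (git add d.txt): modified={a.txt, c.txt} staged={b.txt, c.txt, d.txt}
After op 12 (git reset d.txt): modified={a.txt, c.txt, d.txt} staged={b.txt, c.txt}
After op 13 (git commit): modified={a.txt, c.txt, d.txt} staged={none}
After op 14 (git reset a.txt): modified={a.txt, c.txt, d.txt} staged={none}
After op 15 (git add a.txt): modified={c.txt, d.txt} staged={a.txt}
After op 16 (git reset a.txt): modified={a.txt, c.txt, d.txt} staged={none}
Final staged set: {none} -> count=0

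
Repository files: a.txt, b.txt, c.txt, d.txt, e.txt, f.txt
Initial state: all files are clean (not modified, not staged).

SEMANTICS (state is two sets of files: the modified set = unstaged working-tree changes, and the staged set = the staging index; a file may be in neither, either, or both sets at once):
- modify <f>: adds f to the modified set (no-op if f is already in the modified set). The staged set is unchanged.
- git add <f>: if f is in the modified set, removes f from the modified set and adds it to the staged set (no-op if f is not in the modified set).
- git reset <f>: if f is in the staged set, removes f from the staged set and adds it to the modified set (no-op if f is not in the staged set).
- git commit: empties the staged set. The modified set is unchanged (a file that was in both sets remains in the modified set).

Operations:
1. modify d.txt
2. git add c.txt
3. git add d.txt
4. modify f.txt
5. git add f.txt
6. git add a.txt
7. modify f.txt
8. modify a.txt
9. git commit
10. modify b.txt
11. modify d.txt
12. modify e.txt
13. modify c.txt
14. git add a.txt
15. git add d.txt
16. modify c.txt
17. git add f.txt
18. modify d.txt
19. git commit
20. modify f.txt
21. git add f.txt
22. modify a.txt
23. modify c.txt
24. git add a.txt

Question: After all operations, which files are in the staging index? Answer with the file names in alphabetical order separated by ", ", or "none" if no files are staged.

After op 1 (modify d.txt): modified={d.txt} staged={none}
After op 2 (git add c.txt): modified={d.txt} staged={none}
After op 3 (git add d.txt): modified={none} staged={d.txt}
After op 4 (modify f.txt): modified={f.txt} staged={d.txt}
After op 5 (git add f.txt): modified={none} staged={d.txt, f.txt}
After op 6 (git add a.txt): modified={none} staged={d.txt, f.txt}
After op 7 (modify f.txt): modified={f.txt} staged={d.txt, f.txt}
After op 8 (modify a.txt): modified={a.txt, f.txt} staged={d.txt, f.txt}
After op 9 (git commit): modified={a.txt, f.txt} staged={none}
After op 10 (modify b.txt): modified={a.txt, b.txt, f.txt} staged={none}
After op 11 (modify d.txt): modified={a.txt, b.txt, d.txt, f.txt} staged={none}
After op 12 (modify e.txt): modified={a.txt, b.txt, d.txt, e.txt, f.txt} staged={none}
After op 13 (modify c.txt): modified={a.txt, b.txt, c.txt, d.txt, e.txt, f.txt} staged={none}
After op 14 (git add a.txt): modified={b.txt, c.txt, d.txt, e.txt, f.txt} staged={a.txt}
After op 15 (git add d.txt): modified={b.txt, c.txt, e.txt, f.txt} staged={a.txt, d.txt}
After op 16 (modify c.txt): modified={b.txt, c.txt, e.txt, f.txt} staged={a.txt, d.txt}
After op 17 (git add f.txt): modified={b.txt, c.txt, e.txt} staged={a.txt, d.txt, f.txt}
After op 18 (modify d.txt): modified={b.txt, c.txt, d.txt, e.txt} staged={a.txt, d.txt, f.txt}
After op 19 (git commit): modified={b.txt, c.txt, d.txt, e.txt} staged={none}
After op 20 (modify f.txt): modified={b.txt, c.txt, d.txt, e.txt, f.txt} staged={none}
After op 21 (git add f.txt): modified={b.txt, c.txt, d.txt, e.txt} staged={f.txt}
After op 22 (modify a.txt): modified={a.txt, b.txt, c.txt, d.txt, e.txt} staged={f.txt}
After op 23 (modify c.txt): modified={a.txt, b.txt, c.txt, d.txt, e.txt} staged={f.txt}
After op 24 (git add a.txt): modified={b.txt, c.txt, d.txt, e.txt} staged={a.txt, f.txt}

Answer: a.txt, f.txt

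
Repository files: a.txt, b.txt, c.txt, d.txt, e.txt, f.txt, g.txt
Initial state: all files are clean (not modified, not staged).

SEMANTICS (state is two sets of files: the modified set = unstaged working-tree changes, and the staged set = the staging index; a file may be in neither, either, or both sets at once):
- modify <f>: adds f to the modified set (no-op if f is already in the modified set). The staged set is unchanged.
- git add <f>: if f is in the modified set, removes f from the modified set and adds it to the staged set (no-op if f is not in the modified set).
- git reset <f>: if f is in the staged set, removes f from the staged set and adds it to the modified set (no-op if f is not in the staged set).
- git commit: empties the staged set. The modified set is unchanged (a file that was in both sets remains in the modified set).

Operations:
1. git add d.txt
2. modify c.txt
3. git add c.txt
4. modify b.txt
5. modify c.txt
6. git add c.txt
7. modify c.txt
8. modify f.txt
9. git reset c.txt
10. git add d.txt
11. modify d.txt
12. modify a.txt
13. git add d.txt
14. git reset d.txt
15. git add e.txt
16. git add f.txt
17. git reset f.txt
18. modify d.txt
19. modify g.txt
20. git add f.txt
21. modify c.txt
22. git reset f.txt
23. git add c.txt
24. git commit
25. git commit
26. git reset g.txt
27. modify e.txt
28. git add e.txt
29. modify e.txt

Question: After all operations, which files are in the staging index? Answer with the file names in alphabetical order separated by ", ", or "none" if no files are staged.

After op 1 (git add d.txt): modified={none} staged={none}
After op 2 (modify c.txt): modified={c.txt} staged={none}
After op 3 (git add c.txt): modified={none} staged={c.txt}
After op 4 (modify b.txt): modified={b.txt} staged={c.txt}
After op 5 (modify c.txt): modified={b.txt, c.txt} staged={c.txt}
After op 6 (git add c.txt): modified={b.txt} staged={c.txt}
After op 7 (modify c.txt): modified={b.txt, c.txt} staged={c.txt}
After op 8 (modify f.txt): modified={b.txt, c.txt, f.txt} staged={c.txt}
After op 9 (git reset c.txt): modified={b.txt, c.txt, f.txt} staged={none}
After op 10 (git add d.txt): modified={b.txt, c.txt, f.txt} staged={none}
After op 11 (modify d.txt): modified={b.txt, c.txt, d.txt, f.txt} staged={none}
After op 12 (modify a.txt): modified={a.txt, b.txt, c.txt, d.txt, f.txt} staged={none}
After op 13 (git add d.txt): modified={a.txt, b.txt, c.txt, f.txt} staged={d.txt}
After op 14 (git reset d.txt): modified={a.txt, b.txt, c.txt, d.txt, f.txt} staged={none}
After op 15 (git add e.txt): modified={a.txt, b.txt, c.txt, d.txt, f.txt} staged={none}
After op 16 (git add f.txt): modified={a.txt, b.txt, c.txt, d.txt} staged={f.txt}
After op 17 (git reset f.txt): modified={a.txt, b.txt, c.txt, d.txt, f.txt} staged={none}
After op 18 (modify d.txt): modified={a.txt, b.txt, c.txt, d.txt, f.txt} staged={none}
After op 19 (modify g.txt): modified={a.txt, b.txt, c.txt, d.txt, f.txt, g.txt} staged={none}
After op 20 (git add f.txt): modified={a.txt, b.txt, c.txt, d.txt, g.txt} staged={f.txt}
After op 21 (modify c.txt): modified={a.txt, b.txt, c.txt, d.txt, g.txt} staged={f.txt}
After op 22 (git reset f.txt): modified={a.txt, b.txt, c.txt, d.txt, f.txt, g.txt} staged={none}
After op 23 (git add c.txt): modified={a.txt, b.txt, d.txt, f.txt, g.txt} staged={c.txt}
After op 24 (git commit): modified={a.txt, b.txt, d.txt, f.txt, g.txt} staged={none}
After op 25 (git commit): modified={a.txt, b.txt, d.txt, f.txt, g.txt} staged={none}
After op 26 (git reset g.txt): modified={a.txt, b.txt, d.txt, f.txt, g.txt} staged={none}
After op 27 (modify e.txt): modified={a.txt, b.txt, d.txt, e.txt, f.txt, g.txt} staged={none}
After op 28 (git add e.txt): modified={a.txt, b.txt, d.txt, f.txt, g.txt} staged={e.txt}
After op 29 (modify e.txt): modified={a.txt, b.txt, d.txt, e.txt, f.txt, g.txt} staged={e.txt}

Answer: e.txt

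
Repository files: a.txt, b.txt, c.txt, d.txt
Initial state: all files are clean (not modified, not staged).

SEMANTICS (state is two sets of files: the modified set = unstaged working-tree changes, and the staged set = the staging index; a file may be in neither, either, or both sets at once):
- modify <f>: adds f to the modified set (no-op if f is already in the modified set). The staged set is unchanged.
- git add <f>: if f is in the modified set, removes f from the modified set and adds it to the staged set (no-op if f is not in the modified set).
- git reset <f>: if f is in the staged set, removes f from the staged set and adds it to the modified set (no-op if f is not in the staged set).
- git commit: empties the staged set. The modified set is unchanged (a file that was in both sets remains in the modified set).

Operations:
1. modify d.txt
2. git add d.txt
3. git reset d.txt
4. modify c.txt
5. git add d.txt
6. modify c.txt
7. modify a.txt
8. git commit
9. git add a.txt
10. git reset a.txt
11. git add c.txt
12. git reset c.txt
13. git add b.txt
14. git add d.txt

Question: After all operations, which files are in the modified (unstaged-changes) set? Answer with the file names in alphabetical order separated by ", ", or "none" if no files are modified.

Answer: a.txt, c.txt

Derivation:
After op 1 (modify d.txt): modified={d.txt} staged={none}
After op 2 (git add d.txt): modified={none} staged={d.txt}
After op 3 (git reset d.txt): modified={d.txt} staged={none}
After op 4 (modify c.txt): modified={c.txt, d.txt} staged={none}
After op 5 (git add d.txt): modified={c.txt} staged={d.txt}
After op 6 (modify c.txt): modified={c.txt} staged={d.txt}
After op 7 (modify a.txt): modified={a.txt, c.txt} staged={d.txt}
After op 8 (git commit): modified={a.txt, c.txt} staged={none}
After op 9 (git add a.txt): modified={c.txt} staged={a.txt}
After op 10 (git reset a.txt): modified={a.txt, c.txt} staged={none}
After op 11 (git add c.txt): modified={a.txt} staged={c.txt}
After op 12 (git reset c.txt): modified={a.txt, c.txt} staged={none}
After op 13 (git add b.txt): modified={a.txt, c.txt} staged={none}
After op 14 (git add d.txt): modified={a.txt, c.txt} staged={none}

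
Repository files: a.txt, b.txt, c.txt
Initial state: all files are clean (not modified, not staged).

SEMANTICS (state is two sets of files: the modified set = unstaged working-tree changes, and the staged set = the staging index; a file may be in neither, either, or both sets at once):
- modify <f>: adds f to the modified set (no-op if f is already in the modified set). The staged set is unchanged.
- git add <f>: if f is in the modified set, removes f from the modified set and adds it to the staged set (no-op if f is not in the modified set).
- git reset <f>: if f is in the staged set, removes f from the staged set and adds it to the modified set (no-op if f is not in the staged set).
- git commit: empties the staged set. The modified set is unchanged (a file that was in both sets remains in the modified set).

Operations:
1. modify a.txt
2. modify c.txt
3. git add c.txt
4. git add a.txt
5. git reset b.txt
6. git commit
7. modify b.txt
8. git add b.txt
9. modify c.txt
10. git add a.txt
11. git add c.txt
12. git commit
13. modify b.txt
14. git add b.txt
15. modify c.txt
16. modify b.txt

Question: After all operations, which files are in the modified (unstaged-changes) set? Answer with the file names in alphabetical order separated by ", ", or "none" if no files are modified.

After op 1 (modify a.txt): modified={a.txt} staged={none}
After op 2 (modify c.txt): modified={a.txt, c.txt} staged={none}
After op 3 (git add c.txt): modified={a.txt} staged={c.txt}
After op 4 (git add a.txt): modified={none} staged={a.txt, c.txt}
After op 5 (git reset b.txt): modified={none} staged={a.txt, c.txt}
After op 6 (git commit): modified={none} staged={none}
After op 7 (modify b.txt): modified={b.txt} staged={none}
After op 8 (git add b.txt): modified={none} staged={b.txt}
After op 9 (modify c.txt): modified={c.txt} staged={b.txt}
After op 10 (git add a.txt): modified={c.txt} staged={b.txt}
After op 11 (git add c.txt): modified={none} staged={b.txt, c.txt}
After op 12 (git commit): modified={none} staged={none}
After op 13 (modify b.txt): modified={b.txt} staged={none}
After op 14 (git add b.txt): modified={none} staged={b.txt}
After op 15 (modify c.txt): modified={c.txt} staged={b.txt}
After op 16 (modify b.txt): modified={b.txt, c.txt} staged={b.txt}

Answer: b.txt, c.txt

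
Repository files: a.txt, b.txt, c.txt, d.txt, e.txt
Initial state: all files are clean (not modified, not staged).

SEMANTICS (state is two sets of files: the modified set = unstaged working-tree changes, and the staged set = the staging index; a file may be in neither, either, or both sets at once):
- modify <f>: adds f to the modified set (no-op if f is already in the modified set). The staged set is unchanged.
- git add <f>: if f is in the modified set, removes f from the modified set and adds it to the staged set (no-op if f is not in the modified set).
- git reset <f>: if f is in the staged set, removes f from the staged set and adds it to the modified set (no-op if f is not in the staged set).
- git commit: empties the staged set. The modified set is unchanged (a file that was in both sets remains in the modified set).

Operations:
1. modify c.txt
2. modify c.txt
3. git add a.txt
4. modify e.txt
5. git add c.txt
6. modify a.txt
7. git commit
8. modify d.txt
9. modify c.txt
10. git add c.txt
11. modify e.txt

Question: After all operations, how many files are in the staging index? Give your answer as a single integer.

Answer: 1

Derivation:
After op 1 (modify c.txt): modified={c.txt} staged={none}
After op 2 (modify c.txt): modified={c.txt} staged={none}
After op 3 (git add a.txt): modified={c.txt} staged={none}
After op 4 (modify e.txt): modified={c.txt, e.txt} staged={none}
After op 5 (git add c.txt): modified={e.txt} staged={c.txt}
After op 6 (modify a.txt): modified={a.txt, e.txt} staged={c.txt}
After op 7 (git commit): modified={a.txt, e.txt} staged={none}
After op 8 (modify d.txt): modified={a.txt, d.txt, e.txt} staged={none}
After op 9 (modify c.txt): modified={a.txt, c.txt, d.txt, e.txt} staged={none}
After op 10 (git add c.txt): modified={a.txt, d.txt, e.txt} staged={c.txt}
After op 11 (modify e.txt): modified={a.txt, d.txt, e.txt} staged={c.txt}
Final staged set: {c.txt} -> count=1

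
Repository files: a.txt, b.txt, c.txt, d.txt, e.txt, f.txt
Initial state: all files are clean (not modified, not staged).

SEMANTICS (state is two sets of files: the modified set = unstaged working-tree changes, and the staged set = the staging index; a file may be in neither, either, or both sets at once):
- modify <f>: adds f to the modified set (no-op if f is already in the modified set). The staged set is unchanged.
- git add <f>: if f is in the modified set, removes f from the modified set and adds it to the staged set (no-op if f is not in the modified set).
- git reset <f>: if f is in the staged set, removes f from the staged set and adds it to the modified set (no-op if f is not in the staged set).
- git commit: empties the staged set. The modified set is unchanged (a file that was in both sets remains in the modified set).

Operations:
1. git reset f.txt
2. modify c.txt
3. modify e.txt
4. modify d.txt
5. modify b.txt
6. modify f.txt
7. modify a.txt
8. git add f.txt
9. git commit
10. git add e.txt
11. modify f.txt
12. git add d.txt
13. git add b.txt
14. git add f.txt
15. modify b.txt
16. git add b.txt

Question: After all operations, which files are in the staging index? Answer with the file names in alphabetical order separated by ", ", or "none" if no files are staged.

Answer: b.txt, d.txt, e.txt, f.txt

Derivation:
After op 1 (git reset f.txt): modified={none} staged={none}
After op 2 (modify c.txt): modified={c.txt} staged={none}
After op 3 (modify e.txt): modified={c.txt, e.txt} staged={none}
After op 4 (modify d.txt): modified={c.txt, d.txt, e.txt} staged={none}
After op 5 (modify b.txt): modified={b.txt, c.txt, d.txt, e.txt} staged={none}
After op 6 (modify f.txt): modified={b.txt, c.txt, d.txt, e.txt, f.txt} staged={none}
After op 7 (modify a.txt): modified={a.txt, b.txt, c.txt, d.txt, e.txt, f.txt} staged={none}
After op 8 (git add f.txt): modified={a.txt, b.txt, c.txt, d.txt, e.txt} staged={f.txt}
After op 9 (git commit): modified={a.txt, b.txt, c.txt, d.txt, e.txt} staged={none}
After op 10 (git add e.txt): modified={a.txt, b.txt, c.txt, d.txt} staged={e.txt}
After op 11 (modify f.txt): modified={a.txt, b.txt, c.txt, d.txt, f.txt} staged={e.txt}
After op 12 (git add d.txt): modified={a.txt, b.txt, c.txt, f.txt} staged={d.txt, e.txt}
After op 13 (git add b.txt): modified={a.txt, c.txt, f.txt} staged={b.txt, d.txt, e.txt}
After op 14 (git add f.txt): modified={a.txt, c.txt} staged={b.txt, d.txt, e.txt, f.txt}
After op 15 (modify b.txt): modified={a.txt, b.txt, c.txt} staged={b.txt, d.txt, e.txt, f.txt}
After op 16 (git add b.txt): modified={a.txt, c.txt} staged={b.txt, d.txt, e.txt, f.txt}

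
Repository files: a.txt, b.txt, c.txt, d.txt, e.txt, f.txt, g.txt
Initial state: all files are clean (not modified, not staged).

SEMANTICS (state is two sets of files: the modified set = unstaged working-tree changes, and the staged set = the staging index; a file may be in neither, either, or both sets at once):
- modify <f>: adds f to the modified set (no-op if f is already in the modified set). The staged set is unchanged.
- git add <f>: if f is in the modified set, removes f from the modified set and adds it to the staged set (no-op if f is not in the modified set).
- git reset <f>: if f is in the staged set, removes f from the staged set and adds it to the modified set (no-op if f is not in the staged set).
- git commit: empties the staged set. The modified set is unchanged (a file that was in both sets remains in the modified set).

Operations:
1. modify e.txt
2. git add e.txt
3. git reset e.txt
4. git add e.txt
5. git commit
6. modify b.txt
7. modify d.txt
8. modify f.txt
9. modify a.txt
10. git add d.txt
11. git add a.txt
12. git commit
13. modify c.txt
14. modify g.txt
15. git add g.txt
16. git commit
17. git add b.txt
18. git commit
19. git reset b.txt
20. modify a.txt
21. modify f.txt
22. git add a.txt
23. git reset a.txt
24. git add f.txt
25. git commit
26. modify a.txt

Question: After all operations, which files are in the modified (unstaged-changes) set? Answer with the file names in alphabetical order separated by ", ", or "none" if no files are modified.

After op 1 (modify e.txt): modified={e.txt} staged={none}
After op 2 (git add e.txt): modified={none} staged={e.txt}
After op 3 (git reset e.txt): modified={e.txt} staged={none}
After op 4 (git add e.txt): modified={none} staged={e.txt}
After op 5 (git commit): modified={none} staged={none}
After op 6 (modify b.txt): modified={b.txt} staged={none}
After op 7 (modify d.txt): modified={b.txt, d.txt} staged={none}
After op 8 (modify f.txt): modified={b.txt, d.txt, f.txt} staged={none}
After op 9 (modify a.txt): modified={a.txt, b.txt, d.txt, f.txt} staged={none}
After op 10 (git add d.txt): modified={a.txt, b.txt, f.txt} staged={d.txt}
After op 11 (git add a.txt): modified={b.txt, f.txt} staged={a.txt, d.txt}
After op 12 (git commit): modified={b.txt, f.txt} staged={none}
After op 13 (modify c.txt): modified={b.txt, c.txt, f.txt} staged={none}
After op 14 (modify g.txt): modified={b.txt, c.txt, f.txt, g.txt} staged={none}
After op 15 (git add g.txt): modified={b.txt, c.txt, f.txt} staged={g.txt}
After op 16 (git commit): modified={b.txt, c.txt, f.txt} staged={none}
After op 17 (git add b.txt): modified={c.txt, f.txt} staged={b.txt}
After op 18 (git commit): modified={c.txt, f.txt} staged={none}
After op 19 (git reset b.txt): modified={c.txt, f.txt} staged={none}
After op 20 (modify a.txt): modified={a.txt, c.txt, f.txt} staged={none}
After op 21 (modify f.txt): modified={a.txt, c.txt, f.txt} staged={none}
After op 22 (git add a.txt): modified={c.txt, f.txt} staged={a.txt}
After op 23 (git reset a.txt): modified={a.txt, c.txt, f.txt} staged={none}
After op 24 (git add f.txt): modified={a.txt, c.txt} staged={f.txt}
After op 25 (git commit): modified={a.txt, c.txt} staged={none}
After op 26 (modify a.txt): modified={a.txt, c.txt} staged={none}

Answer: a.txt, c.txt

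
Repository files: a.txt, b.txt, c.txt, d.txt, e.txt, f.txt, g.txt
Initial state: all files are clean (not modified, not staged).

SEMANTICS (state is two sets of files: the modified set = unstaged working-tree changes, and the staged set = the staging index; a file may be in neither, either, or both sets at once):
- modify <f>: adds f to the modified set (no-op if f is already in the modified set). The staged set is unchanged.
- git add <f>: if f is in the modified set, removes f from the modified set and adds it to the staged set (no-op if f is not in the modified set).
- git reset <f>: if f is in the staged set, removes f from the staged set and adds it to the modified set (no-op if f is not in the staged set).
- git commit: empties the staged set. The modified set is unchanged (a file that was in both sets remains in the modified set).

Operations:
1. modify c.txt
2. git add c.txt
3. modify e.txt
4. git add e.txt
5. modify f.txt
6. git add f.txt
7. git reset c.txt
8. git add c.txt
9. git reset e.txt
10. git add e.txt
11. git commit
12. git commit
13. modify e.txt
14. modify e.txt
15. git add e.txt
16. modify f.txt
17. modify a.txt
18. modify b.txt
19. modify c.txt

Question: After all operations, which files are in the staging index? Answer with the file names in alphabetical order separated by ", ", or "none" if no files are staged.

Answer: e.txt

Derivation:
After op 1 (modify c.txt): modified={c.txt} staged={none}
After op 2 (git add c.txt): modified={none} staged={c.txt}
After op 3 (modify e.txt): modified={e.txt} staged={c.txt}
After op 4 (git add e.txt): modified={none} staged={c.txt, e.txt}
After op 5 (modify f.txt): modified={f.txt} staged={c.txt, e.txt}
After op 6 (git add f.txt): modified={none} staged={c.txt, e.txt, f.txt}
After op 7 (git reset c.txt): modified={c.txt} staged={e.txt, f.txt}
After op 8 (git add c.txt): modified={none} staged={c.txt, e.txt, f.txt}
After op 9 (git reset e.txt): modified={e.txt} staged={c.txt, f.txt}
After op 10 (git add e.txt): modified={none} staged={c.txt, e.txt, f.txt}
After op 11 (git commit): modified={none} staged={none}
After op 12 (git commit): modified={none} staged={none}
After op 13 (modify e.txt): modified={e.txt} staged={none}
After op 14 (modify e.txt): modified={e.txt} staged={none}
After op 15 (git add e.txt): modified={none} staged={e.txt}
After op 16 (modify f.txt): modified={f.txt} staged={e.txt}
After op 17 (modify a.txt): modified={a.txt, f.txt} staged={e.txt}
After op 18 (modify b.txt): modified={a.txt, b.txt, f.txt} staged={e.txt}
After op 19 (modify c.txt): modified={a.txt, b.txt, c.txt, f.txt} staged={e.txt}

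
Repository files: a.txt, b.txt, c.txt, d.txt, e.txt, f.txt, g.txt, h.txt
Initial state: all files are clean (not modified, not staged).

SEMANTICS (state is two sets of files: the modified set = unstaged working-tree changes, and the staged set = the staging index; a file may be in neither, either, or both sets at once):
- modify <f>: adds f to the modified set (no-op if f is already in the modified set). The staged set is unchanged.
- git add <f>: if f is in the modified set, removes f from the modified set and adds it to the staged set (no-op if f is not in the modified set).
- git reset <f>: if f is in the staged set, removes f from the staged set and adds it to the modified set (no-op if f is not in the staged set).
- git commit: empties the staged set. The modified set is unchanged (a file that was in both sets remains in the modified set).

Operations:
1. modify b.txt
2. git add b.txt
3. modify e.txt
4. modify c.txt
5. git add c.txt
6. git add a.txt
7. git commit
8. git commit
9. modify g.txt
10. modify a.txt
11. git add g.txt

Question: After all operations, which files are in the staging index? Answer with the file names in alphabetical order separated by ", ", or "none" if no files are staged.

After op 1 (modify b.txt): modified={b.txt} staged={none}
After op 2 (git add b.txt): modified={none} staged={b.txt}
After op 3 (modify e.txt): modified={e.txt} staged={b.txt}
After op 4 (modify c.txt): modified={c.txt, e.txt} staged={b.txt}
After op 5 (git add c.txt): modified={e.txt} staged={b.txt, c.txt}
After op 6 (git add a.txt): modified={e.txt} staged={b.txt, c.txt}
After op 7 (git commit): modified={e.txt} staged={none}
After op 8 (git commit): modified={e.txt} staged={none}
After op 9 (modify g.txt): modified={e.txt, g.txt} staged={none}
After op 10 (modify a.txt): modified={a.txt, e.txt, g.txt} staged={none}
After op 11 (git add g.txt): modified={a.txt, e.txt} staged={g.txt}

Answer: g.txt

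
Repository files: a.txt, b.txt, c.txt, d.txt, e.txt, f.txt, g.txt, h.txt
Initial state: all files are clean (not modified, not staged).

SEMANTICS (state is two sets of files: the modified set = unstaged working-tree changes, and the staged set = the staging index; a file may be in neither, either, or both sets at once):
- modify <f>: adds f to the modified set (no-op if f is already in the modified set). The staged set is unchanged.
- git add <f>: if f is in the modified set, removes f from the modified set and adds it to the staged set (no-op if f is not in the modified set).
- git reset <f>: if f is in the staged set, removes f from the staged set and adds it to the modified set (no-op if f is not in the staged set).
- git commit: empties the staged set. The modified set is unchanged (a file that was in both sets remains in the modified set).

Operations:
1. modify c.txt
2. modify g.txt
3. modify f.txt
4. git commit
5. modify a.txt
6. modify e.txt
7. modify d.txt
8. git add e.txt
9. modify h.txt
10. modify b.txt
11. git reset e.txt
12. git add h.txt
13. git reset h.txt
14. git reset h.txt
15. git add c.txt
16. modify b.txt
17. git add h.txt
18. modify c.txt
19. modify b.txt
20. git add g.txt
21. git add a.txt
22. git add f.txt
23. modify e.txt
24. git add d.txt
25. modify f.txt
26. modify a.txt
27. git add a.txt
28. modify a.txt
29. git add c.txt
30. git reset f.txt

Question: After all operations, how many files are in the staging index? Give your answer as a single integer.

Answer: 5

Derivation:
After op 1 (modify c.txt): modified={c.txt} staged={none}
After op 2 (modify g.txt): modified={c.txt, g.txt} staged={none}
After op 3 (modify f.txt): modified={c.txt, f.txt, g.txt} staged={none}
After op 4 (git commit): modified={c.txt, f.txt, g.txt} staged={none}
After op 5 (modify a.txt): modified={a.txt, c.txt, f.txt, g.txt} staged={none}
After op 6 (modify e.txt): modified={a.txt, c.txt, e.txt, f.txt, g.txt} staged={none}
After op 7 (modify d.txt): modified={a.txt, c.txt, d.txt, e.txt, f.txt, g.txt} staged={none}
After op 8 (git add e.txt): modified={a.txt, c.txt, d.txt, f.txt, g.txt} staged={e.txt}
After op 9 (modify h.txt): modified={a.txt, c.txt, d.txt, f.txt, g.txt, h.txt} staged={e.txt}
After op 10 (modify b.txt): modified={a.txt, b.txt, c.txt, d.txt, f.txt, g.txt, h.txt} staged={e.txt}
After op 11 (git reset e.txt): modified={a.txt, b.txt, c.txt, d.txt, e.txt, f.txt, g.txt, h.txt} staged={none}
After op 12 (git add h.txt): modified={a.txt, b.txt, c.txt, d.txt, e.txt, f.txt, g.txt} staged={h.txt}
After op 13 (git reset h.txt): modified={a.txt, b.txt, c.txt, d.txt, e.txt, f.txt, g.txt, h.txt} staged={none}
After op 14 (git reset h.txt): modified={a.txt, b.txt, c.txt, d.txt, e.txt, f.txt, g.txt, h.txt} staged={none}
After op 15 (git add c.txt): modified={a.txt, b.txt, d.txt, e.txt, f.txt, g.txt, h.txt} staged={c.txt}
After op 16 (modify b.txt): modified={a.txt, b.txt, d.txt, e.txt, f.txt, g.txt, h.txt} staged={c.txt}
After op 17 (git add h.txt): modified={a.txt, b.txt, d.txt, e.txt, f.txt, g.txt} staged={c.txt, h.txt}
After op 18 (modify c.txt): modified={a.txt, b.txt, c.txt, d.txt, e.txt, f.txt, g.txt} staged={c.txt, h.txt}
After op 19 (modify b.txt): modified={a.txt, b.txt, c.txt, d.txt, e.txt, f.txt, g.txt} staged={c.txt, h.txt}
After op 20 (git add g.txt): modified={a.txt, b.txt, c.txt, d.txt, e.txt, f.txt} staged={c.txt, g.txt, h.txt}
After op 21 (git add a.txt): modified={b.txt, c.txt, d.txt, e.txt, f.txt} staged={a.txt, c.txt, g.txt, h.txt}
After op 22 (git add f.txt): modified={b.txt, c.txt, d.txt, e.txt} staged={a.txt, c.txt, f.txt, g.txt, h.txt}
After op 23 (modify e.txt): modified={b.txt, c.txt, d.txt, e.txt} staged={a.txt, c.txt, f.txt, g.txt, h.txt}
After op 24 (git add d.txt): modified={b.txt, c.txt, e.txt} staged={a.txt, c.txt, d.txt, f.txt, g.txt, h.txt}
After op 25 (modify f.txt): modified={b.txt, c.txt, e.txt, f.txt} staged={a.txt, c.txt, d.txt, f.txt, g.txt, h.txt}
After op 26 (modify a.txt): modified={a.txt, b.txt, c.txt, e.txt, f.txt} staged={a.txt, c.txt, d.txt, f.txt, g.txt, h.txt}
After op 27 (git add a.txt): modified={b.txt, c.txt, e.txt, f.txt} staged={a.txt, c.txt, d.txt, f.txt, g.txt, h.txt}
After op 28 (modify a.txt): modified={a.txt, b.txt, c.txt, e.txt, f.txt} staged={a.txt, c.txt, d.txt, f.txt, g.txt, h.txt}
After op 29 (git add c.txt): modified={a.txt, b.txt, e.txt, f.txt} staged={a.txt, c.txt, d.txt, f.txt, g.txt, h.txt}
After op 30 (git reset f.txt): modified={a.txt, b.txt, e.txt, f.txt} staged={a.txt, c.txt, d.txt, g.txt, h.txt}
Final staged set: {a.txt, c.txt, d.txt, g.txt, h.txt} -> count=5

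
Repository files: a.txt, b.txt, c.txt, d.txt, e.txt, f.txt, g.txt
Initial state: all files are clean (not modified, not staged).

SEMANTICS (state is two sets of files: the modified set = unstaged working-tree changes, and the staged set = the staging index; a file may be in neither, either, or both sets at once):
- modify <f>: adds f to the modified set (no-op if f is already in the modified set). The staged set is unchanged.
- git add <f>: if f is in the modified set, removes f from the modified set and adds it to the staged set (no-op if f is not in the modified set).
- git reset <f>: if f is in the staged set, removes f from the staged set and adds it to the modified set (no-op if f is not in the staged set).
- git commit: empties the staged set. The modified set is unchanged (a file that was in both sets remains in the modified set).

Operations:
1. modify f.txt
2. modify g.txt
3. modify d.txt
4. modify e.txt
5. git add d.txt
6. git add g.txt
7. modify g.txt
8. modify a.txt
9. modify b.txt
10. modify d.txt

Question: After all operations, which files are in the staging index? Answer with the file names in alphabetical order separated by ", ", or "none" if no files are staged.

After op 1 (modify f.txt): modified={f.txt} staged={none}
After op 2 (modify g.txt): modified={f.txt, g.txt} staged={none}
After op 3 (modify d.txt): modified={d.txt, f.txt, g.txt} staged={none}
After op 4 (modify e.txt): modified={d.txt, e.txt, f.txt, g.txt} staged={none}
After op 5 (git add d.txt): modified={e.txt, f.txt, g.txt} staged={d.txt}
After op 6 (git add g.txt): modified={e.txt, f.txt} staged={d.txt, g.txt}
After op 7 (modify g.txt): modified={e.txt, f.txt, g.txt} staged={d.txt, g.txt}
After op 8 (modify a.txt): modified={a.txt, e.txt, f.txt, g.txt} staged={d.txt, g.txt}
After op 9 (modify b.txt): modified={a.txt, b.txt, e.txt, f.txt, g.txt} staged={d.txt, g.txt}
After op 10 (modify d.txt): modified={a.txt, b.txt, d.txt, e.txt, f.txt, g.txt} staged={d.txt, g.txt}

Answer: d.txt, g.txt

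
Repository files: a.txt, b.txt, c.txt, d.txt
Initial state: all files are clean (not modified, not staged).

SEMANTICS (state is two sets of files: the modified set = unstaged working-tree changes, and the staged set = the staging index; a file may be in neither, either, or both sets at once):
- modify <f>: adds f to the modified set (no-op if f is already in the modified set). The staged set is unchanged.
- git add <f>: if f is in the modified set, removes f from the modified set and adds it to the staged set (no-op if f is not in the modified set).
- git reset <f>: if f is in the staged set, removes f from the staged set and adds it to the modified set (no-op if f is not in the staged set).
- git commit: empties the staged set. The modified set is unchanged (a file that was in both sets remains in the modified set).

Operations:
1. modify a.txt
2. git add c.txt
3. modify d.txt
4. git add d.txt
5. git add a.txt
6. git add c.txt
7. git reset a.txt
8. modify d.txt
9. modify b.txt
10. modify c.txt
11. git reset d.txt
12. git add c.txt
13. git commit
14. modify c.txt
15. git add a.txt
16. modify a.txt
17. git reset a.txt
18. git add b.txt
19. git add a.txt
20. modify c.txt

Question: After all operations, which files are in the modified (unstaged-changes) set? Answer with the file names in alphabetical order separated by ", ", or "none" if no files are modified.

After op 1 (modify a.txt): modified={a.txt} staged={none}
After op 2 (git add c.txt): modified={a.txt} staged={none}
After op 3 (modify d.txt): modified={a.txt, d.txt} staged={none}
After op 4 (git add d.txt): modified={a.txt} staged={d.txt}
After op 5 (git add a.txt): modified={none} staged={a.txt, d.txt}
After op 6 (git add c.txt): modified={none} staged={a.txt, d.txt}
After op 7 (git reset a.txt): modified={a.txt} staged={d.txt}
After op 8 (modify d.txt): modified={a.txt, d.txt} staged={d.txt}
After op 9 (modify b.txt): modified={a.txt, b.txt, d.txt} staged={d.txt}
After op 10 (modify c.txt): modified={a.txt, b.txt, c.txt, d.txt} staged={d.txt}
After op 11 (git reset d.txt): modified={a.txt, b.txt, c.txt, d.txt} staged={none}
After op 12 (git add c.txt): modified={a.txt, b.txt, d.txt} staged={c.txt}
After op 13 (git commit): modified={a.txt, b.txt, d.txt} staged={none}
After op 14 (modify c.txt): modified={a.txt, b.txt, c.txt, d.txt} staged={none}
After op 15 (git add a.txt): modified={b.txt, c.txt, d.txt} staged={a.txt}
After op 16 (modify a.txt): modified={a.txt, b.txt, c.txt, d.txt} staged={a.txt}
After op 17 (git reset a.txt): modified={a.txt, b.txt, c.txt, d.txt} staged={none}
After op 18 (git add b.txt): modified={a.txt, c.txt, d.txt} staged={b.txt}
After op 19 (git add a.txt): modified={c.txt, d.txt} staged={a.txt, b.txt}
After op 20 (modify c.txt): modified={c.txt, d.txt} staged={a.txt, b.txt}

Answer: c.txt, d.txt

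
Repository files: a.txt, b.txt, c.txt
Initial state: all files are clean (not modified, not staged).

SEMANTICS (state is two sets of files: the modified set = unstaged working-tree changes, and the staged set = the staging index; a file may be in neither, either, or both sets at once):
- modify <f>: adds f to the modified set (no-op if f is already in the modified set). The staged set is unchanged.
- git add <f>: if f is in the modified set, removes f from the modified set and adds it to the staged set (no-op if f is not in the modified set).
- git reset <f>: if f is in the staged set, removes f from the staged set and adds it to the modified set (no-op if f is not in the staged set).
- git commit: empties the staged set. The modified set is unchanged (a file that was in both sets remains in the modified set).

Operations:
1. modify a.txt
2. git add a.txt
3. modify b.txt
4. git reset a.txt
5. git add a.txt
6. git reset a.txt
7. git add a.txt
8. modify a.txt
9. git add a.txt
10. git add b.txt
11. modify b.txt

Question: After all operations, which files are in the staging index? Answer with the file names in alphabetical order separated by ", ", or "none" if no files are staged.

After op 1 (modify a.txt): modified={a.txt} staged={none}
After op 2 (git add a.txt): modified={none} staged={a.txt}
After op 3 (modify b.txt): modified={b.txt} staged={a.txt}
After op 4 (git reset a.txt): modified={a.txt, b.txt} staged={none}
After op 5 (git add a.txt): modified={b.txt} staged={a.txt}
After op 6 (git reset a.txt): modified={a.txt, b.txt} staged={none}
After op 7 (git add a.txt): modified={b.txt} staged={a.txt}
After op 8 (modify a.txt): modified={a.txt, b.txt} staged={a.txt}
After op 9 (git add a.txt): modified={b.txt} staged={a.txt}
After op 10 (git add b.txt): modified={none} staged={a.txt, b.txt}
After op 11 (modify b.txt): modified={b.txt} staged={a.txt, b.txt}

Answer: a.txt, b.txt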